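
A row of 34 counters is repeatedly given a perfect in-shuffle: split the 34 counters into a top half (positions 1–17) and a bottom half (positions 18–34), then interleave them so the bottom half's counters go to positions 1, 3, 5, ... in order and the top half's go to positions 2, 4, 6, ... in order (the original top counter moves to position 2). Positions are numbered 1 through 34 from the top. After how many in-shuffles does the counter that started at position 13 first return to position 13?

12

Follow position 13 under repeated in-shuffles:
13 → 26 → 17 → 34 → 33 → 31 → 27 → 19 → 3 → 6 → 12 → 24 → 13
It first returns after 12 in-shuffles.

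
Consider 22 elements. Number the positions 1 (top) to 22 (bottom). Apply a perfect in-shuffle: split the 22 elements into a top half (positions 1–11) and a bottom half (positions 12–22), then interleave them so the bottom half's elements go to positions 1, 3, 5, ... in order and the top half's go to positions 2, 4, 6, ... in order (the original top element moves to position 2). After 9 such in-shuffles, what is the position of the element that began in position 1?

Track the element's position through each in-shuffle:
1 → 2 → 4 → 8 → 16 → 9 → 18 → 13 → 3 → 6

6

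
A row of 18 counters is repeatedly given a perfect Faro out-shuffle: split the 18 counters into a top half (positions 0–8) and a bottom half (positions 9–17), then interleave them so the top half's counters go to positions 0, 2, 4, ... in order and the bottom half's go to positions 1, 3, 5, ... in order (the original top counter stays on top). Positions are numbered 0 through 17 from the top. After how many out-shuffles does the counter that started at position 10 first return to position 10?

8

Follow position 10 under repeated out-shuffles:
10 → 3 → 6 → 12 → 7 → 14 → 11 → 5 → 10
It first returns after 8 out-shuffles.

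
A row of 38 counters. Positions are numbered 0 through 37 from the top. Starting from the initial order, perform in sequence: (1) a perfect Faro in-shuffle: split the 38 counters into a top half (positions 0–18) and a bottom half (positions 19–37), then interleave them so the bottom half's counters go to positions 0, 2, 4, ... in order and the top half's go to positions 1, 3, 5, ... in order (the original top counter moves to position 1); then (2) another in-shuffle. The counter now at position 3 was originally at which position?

0

Undo the operations in reverse order, starting from position 3:
  undo op 2 (in-shuffle, from top half): 3 ← 1
  undo op 1 (in-shuffle, from top half): 1 ← 0
So the counter at position 3 came from original position 0.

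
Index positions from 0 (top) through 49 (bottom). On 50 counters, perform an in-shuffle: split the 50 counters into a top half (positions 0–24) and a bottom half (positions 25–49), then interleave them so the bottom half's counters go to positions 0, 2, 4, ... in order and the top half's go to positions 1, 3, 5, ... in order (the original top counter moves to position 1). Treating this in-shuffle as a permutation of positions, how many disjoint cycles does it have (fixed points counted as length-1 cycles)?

Trace each unvisited position around until it returns:
(0 1 3 7 15 31 12 25) (2 5 11 23 47 44 38 26) (4 9 19 39 28 6 13 27) (8 17 35 20 41 32 14 29) (10 21 43 36 22 45 40 30) (16 33) (18 37 24 49 48 46 42 34)
7 cycles in total.

7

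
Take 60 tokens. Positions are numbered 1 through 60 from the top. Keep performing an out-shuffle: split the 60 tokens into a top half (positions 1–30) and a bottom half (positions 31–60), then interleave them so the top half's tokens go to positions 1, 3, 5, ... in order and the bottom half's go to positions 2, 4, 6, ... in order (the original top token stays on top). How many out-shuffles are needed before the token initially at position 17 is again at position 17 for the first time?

Follow position 17 under repeated out-shuffles:
17 → 33 → 6 → 11 → 21 → 41 → 22 → 43 → ... → 17 (length 58)
It first returns after 58 out-shuffles.

58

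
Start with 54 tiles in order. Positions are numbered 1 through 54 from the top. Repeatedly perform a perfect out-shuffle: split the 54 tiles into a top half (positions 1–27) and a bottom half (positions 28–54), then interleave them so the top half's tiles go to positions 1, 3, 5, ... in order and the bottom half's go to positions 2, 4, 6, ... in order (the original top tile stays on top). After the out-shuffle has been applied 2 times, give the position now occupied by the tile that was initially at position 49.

34

Track the tile's position through each out-shuffle:
49 → 44 → 34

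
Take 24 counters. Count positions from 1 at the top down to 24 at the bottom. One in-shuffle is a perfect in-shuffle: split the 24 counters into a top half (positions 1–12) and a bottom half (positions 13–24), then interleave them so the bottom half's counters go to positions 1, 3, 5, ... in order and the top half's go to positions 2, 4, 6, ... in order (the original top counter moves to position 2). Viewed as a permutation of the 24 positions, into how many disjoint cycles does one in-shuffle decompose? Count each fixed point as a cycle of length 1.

Trace each unvisited position around until it returns:
(1 2 4 8 16 7 ... len 20) (5 10 20 15)
2 cycles in total.

2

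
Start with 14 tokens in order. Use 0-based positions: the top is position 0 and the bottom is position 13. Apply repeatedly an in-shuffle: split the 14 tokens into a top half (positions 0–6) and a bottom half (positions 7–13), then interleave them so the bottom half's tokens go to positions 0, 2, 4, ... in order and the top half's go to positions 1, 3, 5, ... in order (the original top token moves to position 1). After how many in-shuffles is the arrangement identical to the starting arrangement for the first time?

The in-shuffle permutes the 14 positions with cycle lengths [2, 4, 4, 4].
Every token is home exactly when every cycle has completed a whole number of laps, i.e. after lcm(2, 4) = 4 in-shuffles.

4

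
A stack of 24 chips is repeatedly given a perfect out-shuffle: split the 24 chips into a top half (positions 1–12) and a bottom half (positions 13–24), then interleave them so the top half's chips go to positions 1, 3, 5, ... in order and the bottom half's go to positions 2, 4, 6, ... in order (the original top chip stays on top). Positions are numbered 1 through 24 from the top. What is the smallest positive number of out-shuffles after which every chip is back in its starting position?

The out-shuffle permutes the 24 positions with cycle lengths [1, 1, 11, 11].
Every chip is home exactly when every cycle has completed a whole number of laps, i.e. after lcm(1, 11) = 11 out-shuffles.

11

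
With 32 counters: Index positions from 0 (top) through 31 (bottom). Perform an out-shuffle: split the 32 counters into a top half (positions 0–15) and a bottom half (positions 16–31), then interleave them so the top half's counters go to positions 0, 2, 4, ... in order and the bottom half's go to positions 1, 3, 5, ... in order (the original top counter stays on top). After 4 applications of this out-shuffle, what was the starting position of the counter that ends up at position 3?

6

Work backwards from position 3, undoing one out-shuffle at a time:
3 ← 17 ← 24 ← 12 ← 6
So the counter now at position 3 started at position 6.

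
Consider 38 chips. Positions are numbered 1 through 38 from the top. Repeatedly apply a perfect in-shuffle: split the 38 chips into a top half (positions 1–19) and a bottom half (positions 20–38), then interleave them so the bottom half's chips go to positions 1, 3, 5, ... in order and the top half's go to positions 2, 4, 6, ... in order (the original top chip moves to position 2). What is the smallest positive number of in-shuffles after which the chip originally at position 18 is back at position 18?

Follow position 18 under repeated in-shuffles:
18 → 36 → 33 → 27 → 15 → 30 → 21 → 3 → 6 → 12 → 24 → 9 → 18
It first returns after 12 in-shuffles.

12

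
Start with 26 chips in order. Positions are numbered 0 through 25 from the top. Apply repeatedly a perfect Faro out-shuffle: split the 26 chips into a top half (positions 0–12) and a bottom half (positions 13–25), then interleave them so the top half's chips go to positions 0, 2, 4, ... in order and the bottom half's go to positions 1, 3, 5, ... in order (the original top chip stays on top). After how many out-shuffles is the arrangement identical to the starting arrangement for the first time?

The out-shuffle permutes the 26 positions with cycle lengths [1, 1, 4, 20].
Every chip is home exactly when every cycle has completed a whole number of laps, i.e. after lcm(1, 4, 20) = 20 out-shuffles.

20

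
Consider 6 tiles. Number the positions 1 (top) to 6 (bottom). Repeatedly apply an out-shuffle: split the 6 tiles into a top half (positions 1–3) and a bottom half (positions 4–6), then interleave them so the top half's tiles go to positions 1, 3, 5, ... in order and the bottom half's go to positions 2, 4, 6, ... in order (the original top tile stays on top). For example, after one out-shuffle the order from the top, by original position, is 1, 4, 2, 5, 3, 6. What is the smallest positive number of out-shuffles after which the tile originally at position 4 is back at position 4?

4

Follow position 4 under repeated out-shuffles:
4 → 2 → 3 → 5 → 4
It first returns after 4 out-shuffles.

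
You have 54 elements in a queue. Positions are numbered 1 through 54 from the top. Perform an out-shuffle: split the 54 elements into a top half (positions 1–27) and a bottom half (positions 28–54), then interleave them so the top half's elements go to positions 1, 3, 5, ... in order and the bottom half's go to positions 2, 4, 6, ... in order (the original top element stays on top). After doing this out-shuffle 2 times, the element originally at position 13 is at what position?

49

Track the element's position through each out-shuffle:
13 → 25 → 49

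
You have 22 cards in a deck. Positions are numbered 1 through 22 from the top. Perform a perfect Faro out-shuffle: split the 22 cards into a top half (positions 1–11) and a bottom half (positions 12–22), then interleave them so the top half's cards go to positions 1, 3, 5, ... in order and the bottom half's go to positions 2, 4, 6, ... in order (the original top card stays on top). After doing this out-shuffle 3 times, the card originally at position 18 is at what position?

11

Track the card's position through each out-shuffle:
18 → 14 → 6 → 11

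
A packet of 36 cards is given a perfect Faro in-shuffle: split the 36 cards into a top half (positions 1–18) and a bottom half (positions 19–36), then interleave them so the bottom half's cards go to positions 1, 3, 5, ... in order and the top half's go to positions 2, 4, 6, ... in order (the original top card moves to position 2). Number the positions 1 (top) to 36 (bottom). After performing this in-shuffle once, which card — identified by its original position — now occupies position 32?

Work backwards from position 32, undoing one in-shuffle at a time:
32 ← 16
So the card now at position 32 started at position 16.

16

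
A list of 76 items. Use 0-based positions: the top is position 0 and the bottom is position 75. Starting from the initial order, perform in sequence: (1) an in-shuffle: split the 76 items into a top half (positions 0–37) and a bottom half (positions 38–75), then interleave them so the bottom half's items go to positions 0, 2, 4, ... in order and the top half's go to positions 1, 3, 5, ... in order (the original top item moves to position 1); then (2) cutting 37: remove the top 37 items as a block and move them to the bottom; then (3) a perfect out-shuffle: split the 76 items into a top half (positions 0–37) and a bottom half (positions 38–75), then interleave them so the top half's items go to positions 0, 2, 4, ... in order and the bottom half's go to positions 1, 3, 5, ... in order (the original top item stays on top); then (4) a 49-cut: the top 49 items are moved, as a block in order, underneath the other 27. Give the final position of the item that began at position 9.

68

Track the item from position 9 forward through each operation:
  after op 1 (in-shuffle): 9 → 19
  after op 2 (cut 37): 19 → 58
  after op 3 (out-shuffle): 58 → 41
  after op 4 (cut 49): 41 → 68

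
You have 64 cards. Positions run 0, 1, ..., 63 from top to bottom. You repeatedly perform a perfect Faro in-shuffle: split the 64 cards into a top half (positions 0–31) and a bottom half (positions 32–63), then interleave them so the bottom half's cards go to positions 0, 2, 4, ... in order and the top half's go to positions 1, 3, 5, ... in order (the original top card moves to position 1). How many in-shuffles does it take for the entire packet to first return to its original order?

12

The in-shuffle permutes the 64 positions with cycle lengths [4, 12, 12, 12, 12, 12].
Every card is home exactly when every cycle has completed a whole number of laps, i.e. after lcm(4, 12) = 12 in-shuffles.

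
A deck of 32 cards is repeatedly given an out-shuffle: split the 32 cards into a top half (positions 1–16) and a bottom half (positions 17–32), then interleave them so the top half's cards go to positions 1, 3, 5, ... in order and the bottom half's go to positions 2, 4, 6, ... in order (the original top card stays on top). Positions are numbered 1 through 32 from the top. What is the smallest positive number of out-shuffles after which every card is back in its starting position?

The out-shuffle permutes the 32 positions with cycle lengths [1, 1, 5, 5, 5, 5, 5, 5].
Every card is home exactly when every cycle has completed a whole number of laps, i.e. after lcm(1, 5) = 5 out-shuffles.

5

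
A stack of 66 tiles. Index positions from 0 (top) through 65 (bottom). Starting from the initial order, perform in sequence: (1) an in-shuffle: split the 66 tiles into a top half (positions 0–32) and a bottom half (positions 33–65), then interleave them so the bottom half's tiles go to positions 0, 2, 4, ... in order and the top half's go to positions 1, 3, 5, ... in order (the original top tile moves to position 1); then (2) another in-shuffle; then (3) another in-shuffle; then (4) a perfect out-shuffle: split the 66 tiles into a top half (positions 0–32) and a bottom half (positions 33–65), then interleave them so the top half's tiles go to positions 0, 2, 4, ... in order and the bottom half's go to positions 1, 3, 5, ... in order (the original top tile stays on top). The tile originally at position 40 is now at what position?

Track the tile from position 40 forward through each operation:
  after op 1 (in-shuffle): 40 → 14
  after op 2 (in-shuffle): 14 → 29
  after op 3 (in-shuffle): 29 → 59
  after op 4 (out-shuffle): 59 → 53

53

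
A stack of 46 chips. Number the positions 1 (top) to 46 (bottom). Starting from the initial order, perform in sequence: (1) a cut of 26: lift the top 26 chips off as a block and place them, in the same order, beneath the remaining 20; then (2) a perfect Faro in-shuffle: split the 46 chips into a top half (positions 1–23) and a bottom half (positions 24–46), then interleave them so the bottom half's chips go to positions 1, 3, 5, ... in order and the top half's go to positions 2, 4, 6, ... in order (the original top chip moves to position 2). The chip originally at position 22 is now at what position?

Track the chip from position 22 forward through each operation:
  after op 1 (cut 26): 22 → 42
  after op 2 (in-shuffle): 42 → 37

37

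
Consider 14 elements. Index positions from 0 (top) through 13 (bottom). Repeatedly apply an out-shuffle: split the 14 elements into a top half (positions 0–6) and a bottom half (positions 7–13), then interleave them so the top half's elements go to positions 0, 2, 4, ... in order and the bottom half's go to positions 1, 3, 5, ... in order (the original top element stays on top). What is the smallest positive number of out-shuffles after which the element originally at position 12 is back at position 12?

Follow position 12 under repeated out-shuffles:
12 → 11 → 9 → 5 → 10 → 7 → 1 → 2 → 4 → 8 → 3 → 6 → 12
It first returns after 12 out-shuffles.

12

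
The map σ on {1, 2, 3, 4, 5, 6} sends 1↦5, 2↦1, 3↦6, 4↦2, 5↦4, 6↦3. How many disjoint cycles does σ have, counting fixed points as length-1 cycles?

2

Cycle decomposition: (1 5 4 2) (3 6).
2 cycles.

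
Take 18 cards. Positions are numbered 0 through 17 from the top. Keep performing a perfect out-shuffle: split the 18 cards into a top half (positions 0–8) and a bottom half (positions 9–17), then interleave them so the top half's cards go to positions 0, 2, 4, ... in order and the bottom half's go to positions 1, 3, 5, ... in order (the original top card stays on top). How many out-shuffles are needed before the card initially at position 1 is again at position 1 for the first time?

Follow position 1 under repeated out-shuffles:
1 → 2 → 4 → 8 → 16 → 15 → 13 → 9 → 1
It first returns after 8 out-shuffles.

8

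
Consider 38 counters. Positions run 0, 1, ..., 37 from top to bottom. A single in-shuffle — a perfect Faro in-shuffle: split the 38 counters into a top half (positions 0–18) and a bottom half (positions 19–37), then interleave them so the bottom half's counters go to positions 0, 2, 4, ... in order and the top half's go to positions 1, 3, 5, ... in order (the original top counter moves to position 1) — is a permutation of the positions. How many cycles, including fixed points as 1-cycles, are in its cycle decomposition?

Trace each unvisited position around until it returns:
(0 1 3 7 15 31 ... len 12) (2 5 11 23 8 17 ... len 12) (6 13 27 16 33 28 ... len 12) (12 25)
4 cycles in total.

4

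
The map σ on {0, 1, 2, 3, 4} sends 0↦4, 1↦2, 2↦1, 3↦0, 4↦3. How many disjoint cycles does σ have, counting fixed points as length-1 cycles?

2

Cycle decomposition: (0 4 3) (1 2).
2 cycles.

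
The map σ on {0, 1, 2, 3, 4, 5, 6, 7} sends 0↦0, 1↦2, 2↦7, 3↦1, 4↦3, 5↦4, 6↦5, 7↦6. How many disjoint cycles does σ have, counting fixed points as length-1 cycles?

Cycle decomposition: (0) (1 2 7 6 5 4 3).
2 cycles.

2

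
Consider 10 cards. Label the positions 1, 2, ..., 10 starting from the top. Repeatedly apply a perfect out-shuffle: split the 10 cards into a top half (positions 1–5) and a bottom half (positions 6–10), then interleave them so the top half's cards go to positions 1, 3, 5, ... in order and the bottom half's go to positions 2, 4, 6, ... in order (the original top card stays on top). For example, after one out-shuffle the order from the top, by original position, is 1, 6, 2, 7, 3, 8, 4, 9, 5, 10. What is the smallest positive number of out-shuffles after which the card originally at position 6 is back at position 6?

6

Follow position 6 under repeated out-shuffles:
6 → 2 → 3 → 5 → 9 → 8 → 6
It first returns after 6 out-shuffles.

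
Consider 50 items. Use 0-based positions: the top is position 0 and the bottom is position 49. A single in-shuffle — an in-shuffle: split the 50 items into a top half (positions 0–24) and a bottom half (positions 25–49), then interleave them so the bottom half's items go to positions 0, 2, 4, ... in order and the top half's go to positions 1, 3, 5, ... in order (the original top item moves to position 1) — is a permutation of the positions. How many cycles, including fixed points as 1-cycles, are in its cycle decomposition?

7

Trace each unvisited position around until it returns:
(0 1 3 7 15 31 12 25) (2 5 11 23 47 44 38 26) (4 9 19 39 28 6 13 27) (8 17 35 20 41 32 14 29) (10 21 43 36 22 45 40 30) (16 33) (18 37 24 49 48 46 42 34)
7 cycles in total.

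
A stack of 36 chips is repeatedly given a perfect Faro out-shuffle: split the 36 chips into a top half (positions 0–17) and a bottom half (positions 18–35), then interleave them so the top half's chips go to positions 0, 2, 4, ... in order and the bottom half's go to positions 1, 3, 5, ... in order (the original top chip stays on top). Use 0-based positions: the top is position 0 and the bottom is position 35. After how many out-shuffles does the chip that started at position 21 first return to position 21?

4

Follow position 21 under repeated out-shuffles:
21 → 7 → 14 → 28 → 21
It first returns after 4 out-shuffles.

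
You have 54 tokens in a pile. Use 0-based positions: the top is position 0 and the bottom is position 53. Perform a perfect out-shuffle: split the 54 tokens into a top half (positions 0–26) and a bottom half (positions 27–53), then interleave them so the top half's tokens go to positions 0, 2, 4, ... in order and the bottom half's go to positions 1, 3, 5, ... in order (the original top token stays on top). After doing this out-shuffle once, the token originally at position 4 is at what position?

8

Track the token's position through each out-shuffle:
4 → 8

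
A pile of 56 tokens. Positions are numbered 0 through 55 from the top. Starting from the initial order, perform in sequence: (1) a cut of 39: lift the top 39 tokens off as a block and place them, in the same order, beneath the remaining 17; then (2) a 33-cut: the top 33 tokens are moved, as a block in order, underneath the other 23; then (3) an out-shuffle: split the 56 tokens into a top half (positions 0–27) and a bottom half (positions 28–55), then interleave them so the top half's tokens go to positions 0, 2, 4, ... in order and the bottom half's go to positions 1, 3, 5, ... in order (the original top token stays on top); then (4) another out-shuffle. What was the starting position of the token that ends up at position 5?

Undo the operations in reverse order, starting from position 5:
  undo op 4 (out-shuffle, from bottom half): 5 ← 30
  undo op 3 (out-shuffle, from top half): 30 ← 15
  undo op 2 (cut 33): 15 ← 48
  undo op 1 (cut 39): 48 ← 31
So the token at position 5 came from original position 31.

31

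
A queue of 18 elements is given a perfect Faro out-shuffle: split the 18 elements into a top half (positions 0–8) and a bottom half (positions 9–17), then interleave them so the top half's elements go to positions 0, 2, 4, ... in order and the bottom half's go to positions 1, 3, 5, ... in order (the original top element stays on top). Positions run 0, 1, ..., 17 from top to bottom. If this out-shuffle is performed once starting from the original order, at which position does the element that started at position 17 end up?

Position 17 is a fixed point of every out-shuffle, so the element never moves.

17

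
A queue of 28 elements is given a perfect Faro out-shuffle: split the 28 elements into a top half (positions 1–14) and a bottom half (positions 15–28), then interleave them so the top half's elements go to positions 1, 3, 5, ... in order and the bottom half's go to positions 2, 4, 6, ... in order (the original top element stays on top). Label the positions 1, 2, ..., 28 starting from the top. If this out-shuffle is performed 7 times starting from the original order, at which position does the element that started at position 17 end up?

Track the element's position through each out-shuffle:
17 → 6 → 11 → 21 → 14 → 27 → 26 → 24

24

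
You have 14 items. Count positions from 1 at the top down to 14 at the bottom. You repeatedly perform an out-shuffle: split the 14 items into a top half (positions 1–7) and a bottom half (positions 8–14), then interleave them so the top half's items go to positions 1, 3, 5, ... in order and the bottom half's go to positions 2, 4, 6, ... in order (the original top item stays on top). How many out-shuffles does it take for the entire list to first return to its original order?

The out-shuffle permutes the 14 positions with cycle lengths [1, 1, 12].
Every item is home exactly when every cycle has completed a whole number of laps, i.e. after lcm(1, 12) = 12 out-shuffles.

12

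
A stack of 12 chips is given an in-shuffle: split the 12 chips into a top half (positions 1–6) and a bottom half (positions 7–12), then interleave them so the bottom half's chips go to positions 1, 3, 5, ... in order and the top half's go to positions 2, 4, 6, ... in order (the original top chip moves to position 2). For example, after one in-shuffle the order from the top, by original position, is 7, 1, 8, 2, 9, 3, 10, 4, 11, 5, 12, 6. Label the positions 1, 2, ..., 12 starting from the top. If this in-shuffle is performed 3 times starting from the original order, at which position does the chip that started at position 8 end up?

12

Track the chip's position through each in-shuffle:
8 → 3 → 6 → 12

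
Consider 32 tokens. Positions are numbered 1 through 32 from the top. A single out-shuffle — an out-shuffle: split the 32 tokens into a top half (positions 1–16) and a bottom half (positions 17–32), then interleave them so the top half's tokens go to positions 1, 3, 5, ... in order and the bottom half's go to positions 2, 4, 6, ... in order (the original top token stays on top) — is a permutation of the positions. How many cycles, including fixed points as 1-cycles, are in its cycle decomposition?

Trace each unvisited position around until it returns:
(1) (2 3 5 9 17) (4 7 13 25 18) (6 11 21 10 19) (8 15 29 26 20) (12 23 14 27 22) (16 31 30 28 24) (32)
8 cycles in total.

8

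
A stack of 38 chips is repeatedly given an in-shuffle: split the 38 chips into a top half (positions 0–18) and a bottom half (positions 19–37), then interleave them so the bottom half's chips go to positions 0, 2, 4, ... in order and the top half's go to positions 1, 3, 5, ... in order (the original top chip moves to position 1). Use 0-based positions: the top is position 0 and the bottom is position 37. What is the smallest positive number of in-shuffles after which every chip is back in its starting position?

The in-shuffle permutes the 38 positions with cycle lengths [2, 12, 12, 12].
Every chip is home exactly when every cycle has completed a whole number of laps, i.e. after lcm(2, 12) = 12 in-shuffles.

12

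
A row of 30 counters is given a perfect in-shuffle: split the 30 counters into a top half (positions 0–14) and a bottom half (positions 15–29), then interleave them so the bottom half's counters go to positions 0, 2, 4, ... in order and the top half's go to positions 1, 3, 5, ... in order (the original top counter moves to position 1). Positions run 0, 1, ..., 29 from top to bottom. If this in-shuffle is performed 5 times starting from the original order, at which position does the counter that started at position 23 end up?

Track the counter's position through each in-shuffle:
23 → 16 → 2 → 5 → 11 → 23

23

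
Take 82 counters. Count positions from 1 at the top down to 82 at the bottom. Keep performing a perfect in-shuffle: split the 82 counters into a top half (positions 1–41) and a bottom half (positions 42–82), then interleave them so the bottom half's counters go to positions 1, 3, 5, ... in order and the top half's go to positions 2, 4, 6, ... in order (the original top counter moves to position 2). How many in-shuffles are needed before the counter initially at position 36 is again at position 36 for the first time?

Follow position 36 under repeated in-shuffles:
36 → 72 → 61 → 39 → 78 → 73 → 63 → 43 → ... → 36 (length 82)
It first returns after 82 in-shuffles.

82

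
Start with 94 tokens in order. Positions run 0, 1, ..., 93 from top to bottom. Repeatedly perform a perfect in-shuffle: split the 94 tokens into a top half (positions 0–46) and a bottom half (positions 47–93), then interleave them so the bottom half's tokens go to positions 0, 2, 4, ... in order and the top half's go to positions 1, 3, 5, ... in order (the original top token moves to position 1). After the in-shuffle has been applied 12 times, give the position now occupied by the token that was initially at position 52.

Track the token's position through each in-shuffle:
52 → 10 → 21 → 43 → 87 → 80 → 66 → 38 → 77 → 60 → 26 → 53 → 12

12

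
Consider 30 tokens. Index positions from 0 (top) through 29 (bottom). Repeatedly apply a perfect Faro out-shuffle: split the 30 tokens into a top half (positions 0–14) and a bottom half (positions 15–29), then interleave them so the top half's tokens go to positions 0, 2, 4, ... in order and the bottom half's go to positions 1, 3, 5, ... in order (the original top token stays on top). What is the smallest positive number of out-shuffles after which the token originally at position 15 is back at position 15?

28

Follow position 15 under repeated out-shuffles:
15 → 1 → 2 → 4 → 8 → 16 → 3 → 6 → ... → 15 (length 28)
It first returns after 28 out-shuffles.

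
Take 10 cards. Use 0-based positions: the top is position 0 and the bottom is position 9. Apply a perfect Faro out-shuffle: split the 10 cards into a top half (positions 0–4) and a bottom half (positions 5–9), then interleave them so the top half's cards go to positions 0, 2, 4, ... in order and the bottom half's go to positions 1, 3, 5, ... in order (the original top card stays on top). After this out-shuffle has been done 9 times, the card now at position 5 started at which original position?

Work backwards from position 5, undoing one out-shuffle at a time:
5 ← 7 ← 8 ← 4 ← 2 ← 1 ← 5 ← 7 ← 8 ← 4
So the card now at position 5 started at position 4.

4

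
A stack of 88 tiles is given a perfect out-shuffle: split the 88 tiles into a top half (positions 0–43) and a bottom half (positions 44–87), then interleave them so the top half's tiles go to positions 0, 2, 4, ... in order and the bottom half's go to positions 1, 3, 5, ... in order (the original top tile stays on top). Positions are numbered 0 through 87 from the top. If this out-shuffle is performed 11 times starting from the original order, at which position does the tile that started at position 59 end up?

Track the tile's position through each out-shuffle:
59 → 31 → 62 → 37 → 74 → 61 → 35 → 70 → 53 → 19 → 38 → 76

76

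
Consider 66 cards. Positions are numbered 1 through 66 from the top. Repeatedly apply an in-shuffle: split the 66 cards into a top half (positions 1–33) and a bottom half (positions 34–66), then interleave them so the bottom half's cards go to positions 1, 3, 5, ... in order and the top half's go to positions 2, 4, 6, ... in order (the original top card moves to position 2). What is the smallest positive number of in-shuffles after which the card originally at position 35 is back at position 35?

Follow position 35 under repeated in-shuffles:
35 → 3 → 6 → 12 → 24 → 48 → 29 → 58 → ... → 35 (length 66)
It first returns after 66 in-shuffles.

66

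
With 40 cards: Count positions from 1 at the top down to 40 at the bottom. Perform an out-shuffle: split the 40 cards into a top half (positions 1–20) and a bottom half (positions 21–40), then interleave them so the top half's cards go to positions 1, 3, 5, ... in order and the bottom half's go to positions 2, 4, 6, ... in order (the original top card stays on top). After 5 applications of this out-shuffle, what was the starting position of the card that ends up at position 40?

40

Work backwards from position 40, undoing one out-shuffle at a time:
40 ← 40 ← 40 ← 40 ← 40 ← 40
So the card now at position 40 started at position 40.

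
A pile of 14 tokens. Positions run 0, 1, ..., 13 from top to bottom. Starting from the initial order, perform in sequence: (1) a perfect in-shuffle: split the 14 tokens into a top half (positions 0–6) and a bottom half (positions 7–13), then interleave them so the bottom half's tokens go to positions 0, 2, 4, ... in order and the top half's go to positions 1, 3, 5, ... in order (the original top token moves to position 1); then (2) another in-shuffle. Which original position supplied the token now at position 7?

Undo the operations in reverse order, starting from position 7:
  undo op 2 (in-shuffle, from top half): 7 ← 3
  undo op 1 (in-shuffle, from top half): 3 ← 1
So the token at position 7 came from original position 1.

1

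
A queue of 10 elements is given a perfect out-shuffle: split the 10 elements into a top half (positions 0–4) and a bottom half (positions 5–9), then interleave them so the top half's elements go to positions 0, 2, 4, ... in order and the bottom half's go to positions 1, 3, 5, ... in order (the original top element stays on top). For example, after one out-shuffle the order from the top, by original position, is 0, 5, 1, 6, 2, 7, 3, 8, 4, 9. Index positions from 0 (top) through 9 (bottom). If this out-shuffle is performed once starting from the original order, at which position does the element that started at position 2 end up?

Track the element's position through each out-shuffle:
2 → 4

4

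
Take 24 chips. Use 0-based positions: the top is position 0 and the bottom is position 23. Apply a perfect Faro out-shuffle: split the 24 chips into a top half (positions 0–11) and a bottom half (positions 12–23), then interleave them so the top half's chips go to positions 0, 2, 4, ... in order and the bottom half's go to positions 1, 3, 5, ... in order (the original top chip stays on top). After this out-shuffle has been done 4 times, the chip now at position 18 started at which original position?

4

Work backwards from position 18, undoing one out-shuffle at a time:
18 ← 9 ← 16 ← 8 ← 4
So the chip now at position 18 started at position 4.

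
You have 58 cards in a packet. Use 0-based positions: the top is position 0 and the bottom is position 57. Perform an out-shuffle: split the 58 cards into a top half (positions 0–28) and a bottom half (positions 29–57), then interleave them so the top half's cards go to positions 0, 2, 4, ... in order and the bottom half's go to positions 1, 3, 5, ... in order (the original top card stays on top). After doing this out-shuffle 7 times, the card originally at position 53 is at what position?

Track the card's position through each out-shuffle:
53 → 49 → 41 → 25 → 50 → 43 → 29 → 1

1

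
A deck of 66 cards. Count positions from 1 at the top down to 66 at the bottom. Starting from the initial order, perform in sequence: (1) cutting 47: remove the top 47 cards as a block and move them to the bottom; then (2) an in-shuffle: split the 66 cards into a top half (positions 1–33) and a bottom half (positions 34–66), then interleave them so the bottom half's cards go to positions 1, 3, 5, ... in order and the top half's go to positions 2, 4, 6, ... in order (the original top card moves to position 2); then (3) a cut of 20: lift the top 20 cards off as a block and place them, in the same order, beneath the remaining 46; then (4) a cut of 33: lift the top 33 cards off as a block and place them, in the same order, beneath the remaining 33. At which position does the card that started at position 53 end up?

Track the card from position 53 forward through each operation:
  after op 1 (cut 47): 53 → 6
  after op 2 (in-shuffle): 6 → 12
  after op 3 (cut 20): 12 → 58
  after op 4 (cut 33): 58 → 25

25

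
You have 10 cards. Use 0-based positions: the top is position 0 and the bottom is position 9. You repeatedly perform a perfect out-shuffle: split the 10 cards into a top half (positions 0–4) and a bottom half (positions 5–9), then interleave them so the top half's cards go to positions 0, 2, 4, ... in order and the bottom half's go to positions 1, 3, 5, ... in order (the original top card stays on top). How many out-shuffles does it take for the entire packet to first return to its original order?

The out-shuffle permutes the 10 positions with cycle lengths [1, 1, 2, 6].
Every card is home exactly when every cycle has completed a whole number of laps, i.e. after lcm(1, 2, 6) = 6 out-shuffles.

6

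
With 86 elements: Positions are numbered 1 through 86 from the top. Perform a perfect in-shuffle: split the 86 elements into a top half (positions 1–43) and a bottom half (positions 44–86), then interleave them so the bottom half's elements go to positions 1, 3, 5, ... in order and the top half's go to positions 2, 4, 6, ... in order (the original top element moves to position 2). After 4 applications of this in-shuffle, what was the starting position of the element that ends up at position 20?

23

Work backwards from position 20, undoing one in-shuffle at a time:
20 ← 10 ← 5 ← 46 ← 23
So the element now at position 20 started at position 23.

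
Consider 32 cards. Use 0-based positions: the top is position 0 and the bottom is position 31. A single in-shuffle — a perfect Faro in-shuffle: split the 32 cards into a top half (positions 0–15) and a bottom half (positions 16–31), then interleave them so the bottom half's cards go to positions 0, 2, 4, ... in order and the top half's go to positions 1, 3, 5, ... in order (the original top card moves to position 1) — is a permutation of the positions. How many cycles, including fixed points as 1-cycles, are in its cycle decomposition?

4

Trace each unvisited position around until it returns:
(0 1 3 7 15 31 30 28 24 16) (2 5 11 23 14 29 26 20 8 17) (4 9 19 6 13 27 22 12 25 18) (10 21)
4 cycles in total.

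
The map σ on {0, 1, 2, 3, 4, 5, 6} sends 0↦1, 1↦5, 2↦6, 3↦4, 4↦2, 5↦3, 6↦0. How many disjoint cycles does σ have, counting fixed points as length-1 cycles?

Cycle decomposition: (0 1 5 3 4 2 6).
1 cycle.

1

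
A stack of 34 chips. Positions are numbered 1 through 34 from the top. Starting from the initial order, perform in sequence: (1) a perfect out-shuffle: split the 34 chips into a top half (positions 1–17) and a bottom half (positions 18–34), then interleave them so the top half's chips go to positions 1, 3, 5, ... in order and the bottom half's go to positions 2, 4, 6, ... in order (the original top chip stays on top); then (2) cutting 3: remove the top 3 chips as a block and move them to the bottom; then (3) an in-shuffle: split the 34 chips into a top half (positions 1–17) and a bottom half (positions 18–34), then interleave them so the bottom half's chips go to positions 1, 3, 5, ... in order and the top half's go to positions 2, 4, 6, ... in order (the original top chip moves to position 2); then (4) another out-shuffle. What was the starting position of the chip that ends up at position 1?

Undo the operations in reverse order, starting from position 1:
  undo op 4 (out-shuffle, from top half): 1 ← 1
  undo op 3 (in-shuffle, from bottom half): 1 ← 18
  undo op 2 (cut 3): 18 ← 21
  undo op 1 (out-shuffle, from top half): 21 ← 11
So the chip at position 1 came from original position 11.

11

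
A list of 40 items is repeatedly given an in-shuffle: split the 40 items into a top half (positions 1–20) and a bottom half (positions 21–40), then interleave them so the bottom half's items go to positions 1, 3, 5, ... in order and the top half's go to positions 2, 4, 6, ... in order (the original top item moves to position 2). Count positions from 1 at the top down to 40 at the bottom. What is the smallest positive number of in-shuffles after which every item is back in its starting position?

20

The in-shuffle permutes the 40 positions with cycle lengths [20, 20].
Every item is home exactly when every cycle has completed a whole number of laps, i.e. after lcm(20) = 20 in-shuffles.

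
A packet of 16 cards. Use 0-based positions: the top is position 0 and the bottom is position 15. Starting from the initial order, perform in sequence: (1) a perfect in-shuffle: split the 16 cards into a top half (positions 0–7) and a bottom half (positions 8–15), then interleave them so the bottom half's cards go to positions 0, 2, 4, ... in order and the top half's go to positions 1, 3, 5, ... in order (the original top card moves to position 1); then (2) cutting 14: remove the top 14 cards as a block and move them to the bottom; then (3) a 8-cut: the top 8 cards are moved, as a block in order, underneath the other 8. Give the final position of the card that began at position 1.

Track the card from position 1 forward through each operation:
  after op 1 (in-shuffle): 1 → 3
  after op 2 (cut 14): 3 → 5
  after op 3 (cut 8): 5 → 13

13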